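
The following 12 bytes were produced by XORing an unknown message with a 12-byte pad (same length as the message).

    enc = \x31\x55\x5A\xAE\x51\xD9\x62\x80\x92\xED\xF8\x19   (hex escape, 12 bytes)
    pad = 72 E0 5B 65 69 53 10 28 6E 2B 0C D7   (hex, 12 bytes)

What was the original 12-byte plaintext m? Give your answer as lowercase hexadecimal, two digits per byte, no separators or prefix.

43b501cb388a72a8fcc6f4ce

XOR is its own inverse, so applying the key byte-wise gives the result directly.
31 XOR 72 = 43
55 XOR e0 = b5
5a XOR 5b = 01
ae XOR 65 = cb
51 XOR 69 = 38
d9 XOR 53 = 8a
62 XOR 10 = 72
80 XOR 28 = a8
92 XOR 6e = fc
ed XOR 2b = c6
f8 XOR 0c = f4
19 XOR d7 = ce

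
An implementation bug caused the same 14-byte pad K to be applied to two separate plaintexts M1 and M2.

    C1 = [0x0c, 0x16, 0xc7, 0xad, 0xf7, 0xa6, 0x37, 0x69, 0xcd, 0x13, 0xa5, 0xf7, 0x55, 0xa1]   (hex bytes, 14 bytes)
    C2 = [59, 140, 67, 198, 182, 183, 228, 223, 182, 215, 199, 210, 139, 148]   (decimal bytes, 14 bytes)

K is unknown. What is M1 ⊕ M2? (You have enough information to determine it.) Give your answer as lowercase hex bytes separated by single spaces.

37 9a 84 6b 41 11 d3 b6 7b c4 62 25 de 35

C1 ⊕ C2 = (M1 ⊕ K) ⊕ (M2 ⊕ K) = M1 ⊕ M2 — the shared key cancels under XOR.
0c XOR 3b = 37
16 XOR 8c = 9a
c7 XOR 43 = 84
ad XOR c6 = 6b
f7 XOR b6 = 41
a6 XOR b7 = 11
37 XOR e4 = d3
69 XOR df = b6
cd XOR b6 = 7b
13 XOR d7 = c4
a5 XOR c7 = 62
f7 XOR d2 = 25
55 XOR 8b = de
a1 XOR 94 = 35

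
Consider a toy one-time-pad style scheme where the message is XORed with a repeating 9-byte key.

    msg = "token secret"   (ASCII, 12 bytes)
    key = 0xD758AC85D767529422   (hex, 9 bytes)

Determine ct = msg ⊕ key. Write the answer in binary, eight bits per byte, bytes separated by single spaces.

The 9-byte key repeats, so the effective keystream is d7 58 ac 85 d7 67 52 94 22 d7 58 ac.
byte 0: 74 ⊕ d7 = a3
byte 1: 6f ⊕ 58 = 37
byte 2: 6b ⊕ ac = c7
byte 3: 65 ⊕ 85 = e0
byte 4: 6e ⊕ d7 = b9
byte 5: 20 ⊕ 67 = 47
byte 6: 73 ⊕ 52 = 21
byte 7: 65 ⊕ 94 = f1
byte 8: 63 ⊕ 22 = 41
byte 9: 72 ⊕ d7 = a5
byte 10: 65 ⊕ 58 = 3d
byte 11: 74 ⊕ ac = d8

10100011 00110111 11000111 11100000 10111001 01000111 00100001 11110001 01000001 10100101 00111101 11011000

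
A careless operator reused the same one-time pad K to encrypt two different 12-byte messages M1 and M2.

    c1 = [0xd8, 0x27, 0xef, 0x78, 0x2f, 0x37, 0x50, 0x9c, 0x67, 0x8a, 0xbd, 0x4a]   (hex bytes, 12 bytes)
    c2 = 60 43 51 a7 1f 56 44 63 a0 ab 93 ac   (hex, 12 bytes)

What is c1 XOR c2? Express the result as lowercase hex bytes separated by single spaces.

c1 ⊕ c2 = (M1 ⊕ K) ⊕ (M2 ⊕ K) = M1 ⊕ M2 — the shared key cancels under XOR.
byte 0: d8 XOR 60 = b8
byte 1: 27 XOR 43 = 64
byte 2: ef XOR 51 = be
byte 3: 78 XOR a7 = df
byte 4: 2f XOR 1f = 30
byte 5: 37 XOR 56 = 61
byte 6: 50 XOR 44 = 14
byte 7: 9c XOR 63 = ff
byte 8: 67 XOR a0 = c7
byte 9: 8a XOR ab = 21
byte 10: bd XOR 93 = 2e
byte 11: 4a XOR ac = e6

b8 64 be df 30 61 14 ff c7 21 2e e6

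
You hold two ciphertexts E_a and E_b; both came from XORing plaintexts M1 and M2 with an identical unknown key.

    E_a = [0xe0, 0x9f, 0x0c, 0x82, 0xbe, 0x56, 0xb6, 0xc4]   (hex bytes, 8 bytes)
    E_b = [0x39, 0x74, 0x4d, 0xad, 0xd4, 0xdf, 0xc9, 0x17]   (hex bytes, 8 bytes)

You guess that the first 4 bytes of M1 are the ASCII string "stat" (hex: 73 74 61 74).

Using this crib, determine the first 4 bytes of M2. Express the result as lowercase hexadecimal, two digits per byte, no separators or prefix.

First, E_a ⊕ E_b = (M1 ⊕ K) ⊕ (M2 ⊕ K) = M1 ⊕ M2, so the key drops out. Then M2 = (M1 ⊕ M2) ⊕ M1 over the first 4 bytes.
byte 0: (e0 ⊕ 39) ⊕ 73 = d9 ⊕ 73 = aa
byte 1: (9f ⊕ 74) ⊕ 74 = eb ⊕ 74 = 9f
byte 2: (0c ⊕ 4d) ⊕ 61 = 41 ⊕ 61 = 20
byte 3: (82 ⊕ ad) ⊕ 74 = 2f ⊕ 74 = 5b

aa9f205b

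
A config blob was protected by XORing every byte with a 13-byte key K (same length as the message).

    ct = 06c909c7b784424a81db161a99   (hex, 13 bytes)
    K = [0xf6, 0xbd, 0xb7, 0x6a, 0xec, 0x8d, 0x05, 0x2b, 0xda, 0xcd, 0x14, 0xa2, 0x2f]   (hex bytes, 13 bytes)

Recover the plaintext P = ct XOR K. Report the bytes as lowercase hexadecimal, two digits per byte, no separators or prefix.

XOR is its own inverse, so applying the key byte-wise gives the result directly.
  6 ^ 246 = 240
201 ^ 189 = 116
  9 ^ 183 = 190
199 ^ 106 = 173
183 ^ 236 =  91
132 ^ 141 =   9
 66 ^   5 =  71
 74 ^  43 =  97
129 ^ 218 =  91
219 ^ 205 =  22
 22 ^  20 =   2
 26 ^ 162 = 184
153 ^  47 = 182

f074bead5b0947615b1602b8b6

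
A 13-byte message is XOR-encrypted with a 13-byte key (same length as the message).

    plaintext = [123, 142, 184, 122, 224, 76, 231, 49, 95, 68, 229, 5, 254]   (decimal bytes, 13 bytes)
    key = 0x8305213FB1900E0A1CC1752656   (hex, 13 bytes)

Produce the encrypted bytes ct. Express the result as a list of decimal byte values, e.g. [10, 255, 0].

XOR is its own inverse, so applying the key byte-wise gives the result directly.
7b xor 83 = f8
8e xor 05 = 8b
b8 xor 21 = 99
7a xor 3f = 45
e0 xor b1 = 51
4c xor 90 = dc
e7 xor 0e = e9
31 xor 0a = 3b
5f xor 1c = 43
44 xor c1 = 85
e5 xor 75 = 90
05 xor 26 = 23
fe xor 56 = a8

[248, 139, 153, 69, 81, 220, 233, 59, 67, 133, 144, 35, 168]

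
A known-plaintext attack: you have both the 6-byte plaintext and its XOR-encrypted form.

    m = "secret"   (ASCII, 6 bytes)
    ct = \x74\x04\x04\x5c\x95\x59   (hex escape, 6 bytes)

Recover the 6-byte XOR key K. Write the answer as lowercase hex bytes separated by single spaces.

07 61 67 2e f0 2d

Since ct = m ⊕ K, XORing both sides with m gives K = m ⊕ ct.
byte 0: 73 XOR 74 = 07
byte 1: 65 XOR 04 = 61
byte 2: 63 XOR 04 = 67
byte 3: 72 XOR 5c = 2e
byte 4: 65 XOR 95 = f0
byte 5: 74 XOR 59 = 2d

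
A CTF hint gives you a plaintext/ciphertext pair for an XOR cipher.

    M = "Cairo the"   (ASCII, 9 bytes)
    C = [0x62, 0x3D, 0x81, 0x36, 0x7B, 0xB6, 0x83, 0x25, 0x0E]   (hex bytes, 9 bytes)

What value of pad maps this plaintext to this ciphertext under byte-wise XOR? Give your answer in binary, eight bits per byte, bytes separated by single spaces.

00100001 01011100 11101000 01000100 00010100 10010110 11110111 01001101 01101011

Since C = M ⊕ pad, XORing both sides with M gives pad = M ⊕ C.
byte 0: 43 xor 62 = 21
byte 1: 61 xor 3d = 5c
byte 2: 69 xor 81 = e8
byte 3: 72 xor 36 = 44
byte 4: 6f xor 7b = 14
byte 5: 20 xor b6 = 96
byte 6: 74 xor 83 = f7
byte 7: 68 xor 25 = 4d
byte 8: 65 xor 0e = 6b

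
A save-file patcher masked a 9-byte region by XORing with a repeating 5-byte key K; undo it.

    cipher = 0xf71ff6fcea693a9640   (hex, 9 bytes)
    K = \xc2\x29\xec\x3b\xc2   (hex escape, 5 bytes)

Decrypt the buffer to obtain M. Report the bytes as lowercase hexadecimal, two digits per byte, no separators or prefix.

The 5-byte key repeats, so the effective keystream is c2 29 ec 3b c2 c2 29 ec 3b.
byte 0: f7 ⊕ c2 = 35
byte 1: 1f ⊕ 29 = 36
byte 2: f6 ⊕ ec = 1a
byte 3: fc ⊕ 3b = c7
byte 4: ea ⊕ c2 = 28
byte 5: 69 ⊕ c2 = ab
byte 6: 3a ⊕ 29 = 13
byte 7: 96 ⊕ ec = 7a
byte 8: 40 ⊕ 3b = 7b

35361ac728ab137a7b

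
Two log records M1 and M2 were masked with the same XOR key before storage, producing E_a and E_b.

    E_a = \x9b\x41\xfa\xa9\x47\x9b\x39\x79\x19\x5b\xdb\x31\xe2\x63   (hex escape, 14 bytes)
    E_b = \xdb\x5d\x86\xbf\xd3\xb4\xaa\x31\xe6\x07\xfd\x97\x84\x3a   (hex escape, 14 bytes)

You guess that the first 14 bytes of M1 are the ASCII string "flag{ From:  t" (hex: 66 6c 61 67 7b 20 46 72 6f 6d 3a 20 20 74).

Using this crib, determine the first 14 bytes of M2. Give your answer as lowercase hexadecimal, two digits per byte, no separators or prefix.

26701d71ef0fd53a90311c86462d

First, E_a ⊕ E_b = (M1 ⊕ K) ⊕ (M2 ⊕ K) = M1 ⊕ M2, so the key drops out. Then M2 = (M1 ⊕ M2) ⊕ M1 over the first 14 bytes.
byte 0: (9b ⊕ db) ⊕ 66 = 40 ⊕ 66 = 26
byte 1: (41 ⊕ 5d) ⊕ 6c = 1c ⊕ 6c = 70
byte 2: (fa ⊕ 86) ⊕ 61 = 7c ⊕ 61 = 1d
byte 3: (a9 ⊕ bf) ⊕ 67 = 16 ⊕ 67 = 71
byte 4: (47 ⊕ d3) ⊕ 7b = 94 ⊕ 7b = ef
byte 5: (9b ⊕ b4) ⊕ 20 = 2f ⊕ 20 = 0f
byte 6: (39 ⊕ aa) ⊕ 46 = 93 ⊕ 46 = d5
byte 7: (79 ⊕ 31) ⊕ 72 = 48 ⊕ 72 = 3a
byte 8: (19 ⊕ e6) ⊕ 6f = ff ⊕ 6f = 90
byte 9: (5b ⊕ 07) ⊕ 6d = 5c ⊕ 6d = 31
byte 10: (db ⊕ fd) ⊕ 3a = 26 ⊕ 3a = 1c
byte 11: (31 ⊕ 97) ⊕ 20 = a6 ⊕ 20 = 86
byte 12: (e2 ⊕ 84) ⊕ 20 = 66 ⊕ 20 = 46
byte 13: (63 ⊕ 3a) ⊕ 74 = 59 ⊕ 74 = 2d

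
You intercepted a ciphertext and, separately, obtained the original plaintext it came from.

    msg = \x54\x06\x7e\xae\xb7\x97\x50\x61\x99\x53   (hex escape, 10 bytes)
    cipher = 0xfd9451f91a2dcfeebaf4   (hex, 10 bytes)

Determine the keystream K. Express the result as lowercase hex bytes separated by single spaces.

Since cipher = msg ⊕ K, XORing both sides with msg gives K = msg ⊕ cipher.
byte 0: 54 xor fd = a9
byte 1: 06 xor 94 = 92
byte 2: 7e xor 51 = 2f
byte 3: ae xor f9 = 57
byte 4: b7 xor 1a = ad
byte 5: 97 xor 2d = ba
byte 6: 50 xor cf = 9f
byte 7: 61 xor ee = 8f
byte 8: 99 xor ba = 23
byte 9: 53 xor f4 = a7

a9 92 2f 57 ad ba 9f 8f 23 a7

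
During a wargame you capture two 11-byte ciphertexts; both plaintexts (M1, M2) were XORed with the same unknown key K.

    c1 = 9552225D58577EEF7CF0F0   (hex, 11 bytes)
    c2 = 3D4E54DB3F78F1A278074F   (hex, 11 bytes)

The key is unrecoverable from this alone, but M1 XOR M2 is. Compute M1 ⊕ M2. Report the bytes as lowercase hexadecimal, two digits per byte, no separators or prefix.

c1 ⊕ c2 = (M1 ⊕ K) ⊕ (M2 ⊕ K) = M1 ⊕ M2 — the shared key cancels under XOR.
byte 0: 149 xor  61 = 168
byte 1:  82 xor  78 =  28
byte 2:  34 xor  84 = 118
byte 3:  93 xor 219 = 134
byte 4:  88 xor  63 = 103
byte 5:  87 xor 120 =  47
byte 6: 126 xor 241 = 143
byte 7: 239 xor 162 =  77
byte 8: 124 xor 120 =   4
byte 9: 240 xor   7 = 247
byte 10: 240 xor  79 = 191

a81c7686672f8f4d04f7bf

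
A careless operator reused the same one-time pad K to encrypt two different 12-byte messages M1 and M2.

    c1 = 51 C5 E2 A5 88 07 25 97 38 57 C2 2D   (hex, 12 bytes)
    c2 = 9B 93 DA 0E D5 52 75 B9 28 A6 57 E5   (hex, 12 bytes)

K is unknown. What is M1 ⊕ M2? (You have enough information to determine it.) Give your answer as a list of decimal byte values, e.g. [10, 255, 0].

[202, 86, 56, 171, 93, 85, 80, 46, 16, 241, 149, 200]

c1 ⊕ c2 = (M1 ⊕ K) ⊕ (M2 ⊕ K) = M1 ⊕ M2 — the shared key cancels under XOR.
01010001 ⊕ 10011011 = 11001010
11000101 ⊕ 10010011 = 01010110
11100010 ⊕ 11011010 = 00111000
10100101 ⊕ 00001110 = 10101011
10001000 ⊕ 11010101 = 01011101
00000111 ⊕ 01010010 = 01010101
00100101 ⊕ 01110101 = 01010000
10010111 ⊕ 10111001 = 00101110
00111000 ⊕ 00101000 = 00010000
01010111 ⊕ 10100110 = 11110001
11000010 ⊕ 01010111 = 10010101
00101101 ⊕ 11100101 = 11001000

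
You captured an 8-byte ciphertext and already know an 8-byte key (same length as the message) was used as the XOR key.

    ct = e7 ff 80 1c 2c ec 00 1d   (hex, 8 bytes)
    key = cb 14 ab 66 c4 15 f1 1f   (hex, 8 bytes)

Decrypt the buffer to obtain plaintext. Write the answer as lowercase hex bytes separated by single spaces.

231 XOR 203 =  44
255 XOR  20 = 235
128 XOR 171 =  43
 28 XOR 102 = 122
 44 XOR 196 = 232
236 XOR  21 = 249
  0 XOR 241 = 241
 29 XOR  31 =   2

2c eb 2b 7a e8 f9 f1 02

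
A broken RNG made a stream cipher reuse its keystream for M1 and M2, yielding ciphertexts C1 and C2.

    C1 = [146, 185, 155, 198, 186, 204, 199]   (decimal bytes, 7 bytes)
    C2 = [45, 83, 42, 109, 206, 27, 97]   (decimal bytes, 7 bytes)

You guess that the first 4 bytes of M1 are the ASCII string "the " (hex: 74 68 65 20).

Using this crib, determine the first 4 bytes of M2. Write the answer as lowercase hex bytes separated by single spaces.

First, C1 ⊕ C2 = (M1 ⊕ K) ⊕ (M2 ⊕ K) = M1 ⊕ M2, so the key drops out. Then M2 = (M1 ⊕ M2) ⊕ M1 over the first 4 bytes.
byte 0: (92 ⊕ 2d) ⊕ 74 = bf ⊕ 74 = cb
byte 1: (b9 ⊕ 53) ⊕ 68 = ea ⊕ 68 = 82
byte 2: (9b ⊕ 2a) ⊕ 65 = b1 ⊕ 65 = d4
byte 3: (c6 ⊕ 6d) ⊕ 20 = ab ⊕ 20 = 8b

cb 82 d4 8b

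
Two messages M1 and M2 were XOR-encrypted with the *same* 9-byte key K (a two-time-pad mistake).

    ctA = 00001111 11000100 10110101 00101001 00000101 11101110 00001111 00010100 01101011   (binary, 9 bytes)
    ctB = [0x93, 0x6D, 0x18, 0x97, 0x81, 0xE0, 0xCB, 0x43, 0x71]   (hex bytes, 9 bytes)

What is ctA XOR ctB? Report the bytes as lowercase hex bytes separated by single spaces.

9c a9 ad be 84 0e c4 57 1a

ctA ⊕ ctB = (M1 ⊕ K) ⊕ (M2 ⊕ K) = M1 ⊕ M2 — the shared key cancels under XOR.
0f ^ 93 = 9c
c4 ^ 6d = a9
b5 ^ 18 = ad
29 ^ 97 = be
05 ^ 81 = 84
ee ^ e0 = 0e
0f ^ cb = c4
14 ^ 43 = 57
6b ^ 71 = 1a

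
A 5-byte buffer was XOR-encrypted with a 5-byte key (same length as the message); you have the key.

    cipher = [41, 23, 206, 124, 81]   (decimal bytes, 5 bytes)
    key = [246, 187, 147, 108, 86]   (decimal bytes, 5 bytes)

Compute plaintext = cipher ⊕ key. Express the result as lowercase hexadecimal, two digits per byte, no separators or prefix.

dfac5d1007

00101001 XOR 11110110 = 11011111
00010111 XOR 10111011 = 10101100
11001110 XOR 10010011 = 01011101
01111100 XOR 01101100 = 00010000
01010001 XOR 01010110 = 00000111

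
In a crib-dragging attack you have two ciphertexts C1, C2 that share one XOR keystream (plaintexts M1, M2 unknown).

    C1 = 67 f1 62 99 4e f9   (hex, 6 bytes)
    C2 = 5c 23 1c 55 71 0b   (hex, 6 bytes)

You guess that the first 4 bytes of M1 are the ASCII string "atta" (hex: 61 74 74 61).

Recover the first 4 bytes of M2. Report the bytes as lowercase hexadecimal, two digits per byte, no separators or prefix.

First, C1 ⊕ C2 = (M1 ⊕ K) ⊕ (M2 ⊕ K) = M1 ⊕ M2, so the key drops out. Then M2 = (M1 ⊕ M2) ⊕ M1 over the first 4 bytes.
byte 0: (67 ^ 5c) ^ 61 = 3b ^ 61 = 5a
byte 1: (f1 ^ 23) ^ 74 = d2 ^ 74 = a6
byte 2: (62 ^ 1c) ^ 74 = 7e ^ 74 = 0a
byte 3: (99 ^ 55) ^ 61 = cc ^ 61 = ad

5aa60aad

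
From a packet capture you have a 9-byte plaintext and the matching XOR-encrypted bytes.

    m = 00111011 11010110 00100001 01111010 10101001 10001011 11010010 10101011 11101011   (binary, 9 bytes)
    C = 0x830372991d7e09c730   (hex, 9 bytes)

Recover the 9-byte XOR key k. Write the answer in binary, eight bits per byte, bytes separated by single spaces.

10111000 11010101 01010011 11100011 10110100 11110101 11011011 01101100 11011011

Since C = m ⊕ k, XORing both sides with m gives k = m ⊕ C.
3b XOR 83 = b8
d6 XOR 03 = d5
21 XOR 72 = 53
7a XOR 99 = e3
a9 XOR 1d = b4
8b XOR 7e = f5
d2 XOR 09 = db
ab XOR c7 = 6c
eb XOR 30 = db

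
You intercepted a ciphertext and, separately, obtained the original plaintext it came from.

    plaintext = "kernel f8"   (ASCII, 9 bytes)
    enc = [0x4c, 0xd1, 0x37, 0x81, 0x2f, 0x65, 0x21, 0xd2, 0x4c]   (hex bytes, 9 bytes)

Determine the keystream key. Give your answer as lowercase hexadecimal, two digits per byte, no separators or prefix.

27b445ef4a0901b474

Since enc = plaintext ⊕ key, XORing both sides with plaintext gives key = plaintext ⊕ enc.
byte 0: 6b ^ 4c = 27
byte 1: 65 ^ d1 = b4
byte 2: 72 ^ 37 = 45
byte 3: 6e ^ 81 = ef
byte 4: 65 ^ 2f = 4a
byte 5: 6c ^ 65 = 09
byte 6: 20 ^ 21 = 01
byte 7: 66 ^ d2 = b4
byte 8: 38 ^ 4c = 74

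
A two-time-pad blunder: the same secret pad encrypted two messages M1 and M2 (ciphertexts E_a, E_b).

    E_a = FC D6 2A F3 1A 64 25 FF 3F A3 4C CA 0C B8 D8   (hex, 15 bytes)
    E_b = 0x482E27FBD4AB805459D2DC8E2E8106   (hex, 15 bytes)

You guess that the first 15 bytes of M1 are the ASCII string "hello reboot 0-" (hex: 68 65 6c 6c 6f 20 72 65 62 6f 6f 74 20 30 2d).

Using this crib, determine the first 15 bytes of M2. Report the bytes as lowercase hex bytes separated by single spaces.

dc 9d 61 64 a1 ef d7 ce 04 1e ff 30 02 09 f3

First, E_a ⊕ E_b = (M1 ⊕ K) ⊕ (M2 ⊕ K) = M1 ⊕ M2, so the key drops out. Then M2 = (M1 ⊕ M2) ⊕ M1 over the first 15 bytes.
byte 0: (fc ⊕ 48) ⊕ 68 = b4 ⊕ 68 = dc
byte 1: (d6 ⊕ 2e) ⊕ 65 = f8 ⊕ 65 = 9d
byte 2: (2a ⊕ 27) ⊕ 6c = 0d ⊕ 6c = 61
byte 3: (f3 ⊕ fb) ⊕ 6c = 08 ⊕ 6c = 64
byte 4: (1a ⊕ d4) ⊕ 6f = ce ⊕ 6f = a1
byte 5: (64 ⊕ ab) ⊕ 20 = cf ⊕ 20 = ef
byte 6: (25 ⊕ 80) ⊕ 72 = a5 ⊕ 72 = d7
byte 7: (ff ⊕ 54) ⊕ 65 = ab ⊕ 65 = ce
byte 8: (3f ⊕ 59) ⊕ 62 = 66 ⊕ 62 = 04
byte 9: (a3 ⊕ d2) ⊕ 6f = 71 ⊕ 6f = 1e
byte 10: (4c ⊕ dc) ⊕ 6f = 90 ⊕ 6f = ff
byte 11: (ca ⊕ 8e) ⊕ 74 = 44 ⊕ 74 = 30
byte 12: (0c ⊕ 2e) ⊕ 20 = 22 ⊕ 20 = 02
byte 13: (b8 ⊕ 81) ⊕ 30 = 39 ⊕ 30 = 09
byte 14: (d8 ⊕ 06) ⊕ 2d = de ⊕ 2d = f3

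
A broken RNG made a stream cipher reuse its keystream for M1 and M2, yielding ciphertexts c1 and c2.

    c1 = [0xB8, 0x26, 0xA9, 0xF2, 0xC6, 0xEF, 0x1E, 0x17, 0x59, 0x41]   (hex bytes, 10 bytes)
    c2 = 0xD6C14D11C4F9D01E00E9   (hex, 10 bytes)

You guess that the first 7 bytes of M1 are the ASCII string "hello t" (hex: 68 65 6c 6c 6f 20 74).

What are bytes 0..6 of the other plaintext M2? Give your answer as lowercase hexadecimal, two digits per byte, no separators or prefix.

First, c1 ⊕ c2 = (M1 ⊕ K) ⊕ (M2 ⊕ K) = M1 ⊕ M2, so the key drops out. Then M2 = (M1 ⊕ M2) ⊕ M1 over the first 7 bytes.
byte 0: (b8 ^ d6) ^ 68 = 6e ^ 68 = 06
byte 1: (26 ^ c1) ^ 65 = e7 ^ 65 = 82
byte 2: (a9 ^ 4d) ^ 6c = e4 ^ 6c = 88
byte 3: (f2 ^ 11) ^ 6c = e3 ^ 6c = 8f
byte 4: (c6 ^ c4) ^ 6f = 02 ^ 6f = 6d
byte 5: (ef ^ f9) ^ 20 = 16 ^ 20 = 36
byte 6: (1e ^ d0) ^ 74 = ce ^ 74 = ba

0682888f6d36ba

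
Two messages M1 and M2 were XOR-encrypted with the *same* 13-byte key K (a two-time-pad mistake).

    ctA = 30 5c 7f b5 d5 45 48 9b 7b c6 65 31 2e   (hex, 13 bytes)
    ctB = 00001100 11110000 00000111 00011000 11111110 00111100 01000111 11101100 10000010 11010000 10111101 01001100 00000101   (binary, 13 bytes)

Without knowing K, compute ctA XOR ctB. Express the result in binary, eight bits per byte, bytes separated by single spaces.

ctA ⊕ ctB = (M1 ⊕ K) ⊕ (M2 ⊕ K) = M1 ⊕ M2 — the shared key cancels under XOR.
byte 0:  48 xor  12 =  60
byte 1:  92 xor 240 = 172
byte 2: 127 xor   7 = 120
byte 3: 181 xor  24 = 173
byte 4: 213 xor 254 =  43
byte 5:  69 xor  60 = 121
byte 6:  72 xor  71 =  15
byte 7: 155 xor 236 = 119
byte 8: 123 xor 130 = 249
byte 9: 198 xor 208 =  22
byte 10: 101 xor 189 = 216
byte 11:  49 xor  76 = 125
byte 12:  46 xor   5 =  43

00111100 10101100 01111000 10101101 00101011 01111001 00001111 01110111 11111001 00010110 11011000 01111101 00101011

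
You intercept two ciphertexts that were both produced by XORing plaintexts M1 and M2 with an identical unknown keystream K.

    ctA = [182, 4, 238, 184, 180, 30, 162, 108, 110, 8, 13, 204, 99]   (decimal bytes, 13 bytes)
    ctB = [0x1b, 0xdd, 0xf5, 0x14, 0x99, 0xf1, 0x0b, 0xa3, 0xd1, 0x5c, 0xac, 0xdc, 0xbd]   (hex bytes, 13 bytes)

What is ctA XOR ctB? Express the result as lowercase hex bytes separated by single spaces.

ad d9 1b ac 2d ef a9 cf bf 54 a1 10 de

ctA ⊕ ctB = (M1 ⊕ K) ⊕ (M2 ⊕ K) = M1 ⊕ M2 — the shared key cancels under XOR.
byte 0: 182 ^  27 = 173
byte 1:   4 ^ 221 = 217
byte 2: 238 ^ 245 =  27
byte 3: 184 ^  20 = 172
byte 4: 180 ^ 153 =  45
byte 5:  30 ^ 241 = 239
byte 6: 162 ^  11 = 169
byte 7: 108 ^ 163 = 207
byte 8: 110 ^ 209 = 191
byte 9:   8 ^  92 =  84
byte 10:  13 ^ 172 = 161
byte 11: 204 ^ 220 =  16
byte 12:  99 ^ 189 = 222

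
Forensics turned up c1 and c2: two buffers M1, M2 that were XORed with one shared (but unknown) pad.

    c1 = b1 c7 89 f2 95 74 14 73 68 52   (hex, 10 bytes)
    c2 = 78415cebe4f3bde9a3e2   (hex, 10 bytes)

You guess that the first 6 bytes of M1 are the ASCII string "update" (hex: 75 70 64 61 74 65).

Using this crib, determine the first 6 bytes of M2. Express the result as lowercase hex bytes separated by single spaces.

bc f6 b1 78 05 e2

First, c1 ⊕ c2 = (M1 ⊕ K) ⊕ (M2 ⊕ K) = M1 ⊕ M2, so the key drops out. Then M2 = (M1 ⊕ M2) ⊕ M1 over the first 6 bytes.
byte 0: (b1 ^ 78) ^ 75 = c9 ^ 75 = bc
byte 1: (c7 ^ 41) ^ 70 = 86 ^ 70 = f6
byte 2: (89 ^ 5c) ^ 64 = d5 ^ 64 = b1
byte 3: (f2 ^ eb) ^ 61 = 19 ^ 61 = 78
byte 4: (95 ^ e4) ^ 74 = 71 ^ 74 = 05
byte 5: (74 ^ f3) ^ 65 = 87 ^ 65 = e2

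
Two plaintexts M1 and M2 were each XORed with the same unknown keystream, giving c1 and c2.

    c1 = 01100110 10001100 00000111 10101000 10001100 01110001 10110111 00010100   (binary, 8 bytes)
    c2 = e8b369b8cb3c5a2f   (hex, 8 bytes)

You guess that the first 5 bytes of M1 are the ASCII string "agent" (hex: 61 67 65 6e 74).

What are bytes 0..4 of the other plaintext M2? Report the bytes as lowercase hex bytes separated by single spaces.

First, c1 ⊕ c2 = (M1 ⊕ K) ⊕ (M2 ⊕ K) = M1 ⊕ M2, so the key drops out. Then M2 = (M1 ⊕ M2) ⊕ M1 over the first 5 bytes.
byte 0: (66 xor e8) xor 61 = 8e xor 61 = ef
byte 1: (8c xor b3) xor 67 = 3f xor 67 = 58
byte 2: (07 xor 69) xor 65 = 6e xor 65 = 0b
byte 3: (a8 xor b8) xor 6e = 10 xor 6e = 7e
byte 4: (8c xor cb) xor 74 = 47 xor 74 = 33

ef 58 0b 7e 33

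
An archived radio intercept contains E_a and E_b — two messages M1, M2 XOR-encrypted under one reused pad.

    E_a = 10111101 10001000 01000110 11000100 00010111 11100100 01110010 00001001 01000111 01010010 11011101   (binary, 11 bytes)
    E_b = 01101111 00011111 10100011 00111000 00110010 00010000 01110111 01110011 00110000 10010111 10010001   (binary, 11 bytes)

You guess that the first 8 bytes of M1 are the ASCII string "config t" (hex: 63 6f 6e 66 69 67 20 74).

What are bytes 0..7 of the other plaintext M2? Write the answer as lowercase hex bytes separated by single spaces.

First, E_a ⊕ E_b = (M1 ⊕ K) ⊕ (M2 ⊕ K) = M1 ⊕ M2, so the key drops out. Then M2 = (M1 ⊕ M2) ⊕ M1 over the first 8 bytes.
byte 0: (bd XOR 6f) XOR 63 = d2 XOR 63 = b1
byte 1: (88 XOR 1f) XOR 6f = 97 XOR 6f = f8
byte 2: (46 XOR a3) XOR 6e = e5 XOR 6e = 8b
byte 3: (c4 XOR 38) XOR 66 = fc XOR 66 = 9a
byte 4: (17 XOR 32) XOR 69 = 25 XOR 69 = 4c
byte 5: (e4 XOR 10) XOR 67 = f4 XOR 67 = 93
byte 6: (72 XOR 77) XOR 20 = 05 XOR 20 = 25
byte 7: (09 XOR 73) XOR 74 = 7a XOR 74 = 0e

b1 f8 8b 9a 4c 93 25 0e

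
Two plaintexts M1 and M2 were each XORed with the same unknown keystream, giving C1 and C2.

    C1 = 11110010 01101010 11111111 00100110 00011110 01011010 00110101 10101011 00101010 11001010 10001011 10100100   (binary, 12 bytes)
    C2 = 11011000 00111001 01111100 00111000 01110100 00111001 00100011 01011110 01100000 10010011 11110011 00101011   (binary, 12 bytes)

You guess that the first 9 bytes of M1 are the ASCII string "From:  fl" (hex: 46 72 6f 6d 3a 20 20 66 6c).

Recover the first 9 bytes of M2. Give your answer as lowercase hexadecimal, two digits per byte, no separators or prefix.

First, C1 ⊕ C2 = (M1 ⊕ K) ⊕ (M2 ⊕ K) = M1 ⊕ M2, so the key drops out. Then M2 = (M1 ⊕ M2) ⊕ M1 over the first 9 bytes.
byte 0: (f2 ^ d8) ^ 46 = 2a ^ 46 = 6c
byte 1: (6a ^ 39) ^ 72 = 53 ^ 72 = 21
byte 2: (ff ^ 7c) ^ 6f = 83 ^ 6f = ec
byte 3: (26 ^ 38) ^ 6d = 1e ^ 6d = 73
byte 4: (1e ^ 74) ^ 3a = 6a ^ 3a = 50
byte 5: (5a ^ 39) ^ 20 = 63 ^ 20 = 43
byte 6: (35 ^ 23) ^ 20 = 16 ^ 20 = 36
byte 7: (ab ^ 5e) ^ 66 = f5 ^ 66 = 93
byte 8: (2a ^ 60) ^ 6c = 4a ^ 6c = 26

6c21ec735043369326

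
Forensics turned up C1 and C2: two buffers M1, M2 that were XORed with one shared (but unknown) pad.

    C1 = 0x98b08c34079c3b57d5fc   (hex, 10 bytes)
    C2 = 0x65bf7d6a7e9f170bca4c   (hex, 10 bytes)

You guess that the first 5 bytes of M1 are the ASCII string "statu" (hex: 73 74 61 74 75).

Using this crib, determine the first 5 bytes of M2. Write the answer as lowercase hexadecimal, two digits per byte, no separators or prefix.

First, C1 ⊕ C2 = (M1 ⊕ K) ⊕ (M2 ⊕ K) = M1 ⊕ M2, so the key drops out. Then M2 = (M1 ⊕ M2) ⊕ M1 over the first 5 bytes.
byte 0: (98 XOR 65) XOR 73 = fd XOR 73 = 8e
byte 1: (b0 XOR bf) XOR 74 = 0f XOR 74 = 7b
byte 2: (8c XOR 7d) XOR 61 = f1 XOR 61 = 90
byte 3: (34 XOR 6a) XOR 74 = 5e XOR 74 = 2a
byte 4: (07 XOR 7e) XOR 75 = 79 XOR 75 = 0c

8e7b902a0c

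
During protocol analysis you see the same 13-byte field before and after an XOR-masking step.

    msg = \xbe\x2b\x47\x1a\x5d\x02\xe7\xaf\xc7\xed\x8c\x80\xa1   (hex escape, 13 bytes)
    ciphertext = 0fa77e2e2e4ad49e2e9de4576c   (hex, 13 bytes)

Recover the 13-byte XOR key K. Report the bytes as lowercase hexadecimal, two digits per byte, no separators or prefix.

b18c393473483331e97068d7cd

Since ciphertext = msg ⊕ K, XORing both sides with msg gives K = msg ⊕ ciphertext.
190 XOR  15 = 177
 43 XOR 167 = 140
 71 XOR 126 =  57
 26 XOR  46 =  52
 93 XOR  46 = 115
  2 XOR  74 =  72
231 XOR 212 =  51
175 XOR 158 =  49
199 XOR  46 = 233
237 XOR 157 = 112
140 XOR 228 = 104
128 XOR  87 = 215
161 XOR 108 = 205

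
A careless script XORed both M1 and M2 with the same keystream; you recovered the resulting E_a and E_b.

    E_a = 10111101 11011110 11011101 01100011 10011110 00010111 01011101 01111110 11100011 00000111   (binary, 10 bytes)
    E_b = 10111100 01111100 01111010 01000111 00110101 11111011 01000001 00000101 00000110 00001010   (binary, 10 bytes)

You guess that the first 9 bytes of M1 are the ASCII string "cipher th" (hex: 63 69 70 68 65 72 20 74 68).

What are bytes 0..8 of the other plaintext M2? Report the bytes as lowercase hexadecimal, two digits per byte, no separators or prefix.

First, E_a ⊕ E_b = (M1 ⊕ K) ⊕ (M2 ⊕ K) = M1 ⊕ M2, so the key drops out. Then M2 = (M1 ⊕ M2) ⊕ M1 over the first 9 bytes.
byte 0: (bd ⊕ bc) ⊕ 63 = 01 ⊕ 63 = 62
byte 1: (de ⊕ 7c) ⊕ 69 = a2 ⊕ 69 = cb
byte 2: (dd ⊕ 7a) ⊕ 70 = a7 ⊕ 70 = d7
byte 3: (63 ⊕ 47) ⊕ 68 = 24 ⊕ 68 = 4c
byte 4: (9e ⊕ 35) ⊕ 65 = ab ⊕ 65 = ce
byte 5: (17 ⊕ fb) ⊕ 72 = ec ⊕ 72 = 9e
byte 6: (5d ⊕ 41) ⊕ 20 = 1c ⊕ 20 = 3c
byte 7: (7e ⊕ 05) ⊕ 74 = 7b ⊕ 74 = 0f
byte 8: (e3 ⊕ 06) ⊕ 68 = e5 ⊕ 68 = 8d

62cbd74cce9e3c0f8d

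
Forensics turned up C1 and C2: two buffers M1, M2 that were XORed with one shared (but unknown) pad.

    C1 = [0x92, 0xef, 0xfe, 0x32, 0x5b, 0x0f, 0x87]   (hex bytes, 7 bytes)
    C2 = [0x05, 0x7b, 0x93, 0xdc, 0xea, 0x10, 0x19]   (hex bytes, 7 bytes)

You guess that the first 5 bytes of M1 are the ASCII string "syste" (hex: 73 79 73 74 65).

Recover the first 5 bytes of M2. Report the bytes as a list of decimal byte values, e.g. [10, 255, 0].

First, C1 ⊕ C2 = (M1 ⊕ K) ⊕ (M2 ⊕ K) = M1 ⊕ M2, so the key drops out. Then M2 = (M1 ⊕ M2) ⊕ M1 over the first 5 bytes.
byte 0: (92 ^ 05) ^ 73 = 97 ^ 73 = e4
byte 1: (ef ^ 7b) ^ 79 = 94 ^ 79 = ed
byte 2: (fe ^ 93) ^ 73 = 6d ^ 73 = 1e
byte 3: (32 ^ dc) ^ 74 = ee ^ 74 = 9a
byte 4: (5b ^ ea) ^ 65 = b1 ^ 65 = d4

[228, 237, 30, 154, 212]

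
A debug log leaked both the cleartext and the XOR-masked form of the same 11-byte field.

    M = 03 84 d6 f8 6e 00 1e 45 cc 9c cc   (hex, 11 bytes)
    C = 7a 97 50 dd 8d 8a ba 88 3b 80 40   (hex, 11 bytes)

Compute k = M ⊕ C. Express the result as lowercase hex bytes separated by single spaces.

79 13 86 25 e3 8a a4 cd f7 1c 8c

Since C = M ⊕ k, XORing both sides with M gives k = M ⊕ C.
  3 ⊕ 122 = 121
132 ⊕ 151 =  19
214 ⊕  80 = 134
248 ⊕ 221 =  37
110 ⊕ 141 = 227
  0 ⊕ 138 = 138
 30 ⊕ 186 = 164
 69 ⊕ 136 = 205
204 ⊕  59 = 247
156 ⊕ 128 =  28
204 ⊕  64 = 140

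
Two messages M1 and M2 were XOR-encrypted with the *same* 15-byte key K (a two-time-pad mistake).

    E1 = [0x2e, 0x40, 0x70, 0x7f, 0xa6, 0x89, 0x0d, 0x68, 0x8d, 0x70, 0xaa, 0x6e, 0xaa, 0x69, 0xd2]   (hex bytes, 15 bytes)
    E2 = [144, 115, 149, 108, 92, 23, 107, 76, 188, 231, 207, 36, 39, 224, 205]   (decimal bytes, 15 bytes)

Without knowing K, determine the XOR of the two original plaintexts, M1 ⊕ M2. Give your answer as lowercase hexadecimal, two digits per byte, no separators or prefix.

E1 ⊕ E2 = (M1 ⊕ K) ⊕ (M2 ⊕ K) = M1 ⊕ M2 — the shared key cancels under XOR.
00101110 XOR 10010000 = 10111110
01000000 XOR 01110011 = 00110011
01110000 XOR 10010101 = 11100101
01111111 XOR 01101100 = 00010011
10100110 XOR 01011100 = 11111010
10001001 XOR 00010111 = 10011110
00001101 XOR 01101011 = 01100110
01101000 XOR 01001100 = 00100100
10001101 XOR 10111100 = 00110001
01110000 XOR 11100111 = 10010111
10101010 XOR 11001111 = 01100101
01101110 XOR 00100100 = 01001010
10101010 XOR 00100111 = 10001101
01101001 XOR 11100000 = 10001001
11010010 XOR 11001101 = 00011111

be33e513fa9e66243197654a8d891f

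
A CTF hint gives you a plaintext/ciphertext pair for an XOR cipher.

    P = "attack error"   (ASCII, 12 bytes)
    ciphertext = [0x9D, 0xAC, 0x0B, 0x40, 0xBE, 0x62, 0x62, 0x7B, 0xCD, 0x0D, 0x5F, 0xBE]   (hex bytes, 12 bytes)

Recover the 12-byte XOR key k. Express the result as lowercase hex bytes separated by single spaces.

fc d8 7f 21 dd 09 42 1e bf 7f 30 cc

Since ciphertext = P ⊕ k, XORing both sides with P gives k = P ⊕ ciphertext.
byte 0: 61 ^ 9d = fc
byte 1: 74 ^ ac = d8
byte 2: 74 ^ 0b = 7f
byte 3: 61 ^ 40 = 21
byte 4: 63 ^ be = dd
byte 5: 6b ^ 62 = 09
byte 6: 20 ^ 62 = 42
byte 7: 65 ^ 7b = 1e
byte 8: 72 ^ cd = bf
byte 9: 72 ^ 0d = 7f
byte 10: 6f ^ 5f = 30
byte 11: 72 ^ be = cc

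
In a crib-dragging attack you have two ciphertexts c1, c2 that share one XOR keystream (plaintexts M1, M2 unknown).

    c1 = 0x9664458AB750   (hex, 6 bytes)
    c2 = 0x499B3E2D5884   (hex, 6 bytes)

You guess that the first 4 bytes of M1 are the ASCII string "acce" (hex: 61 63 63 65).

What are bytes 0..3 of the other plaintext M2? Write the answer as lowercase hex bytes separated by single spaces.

be 9c 18 c2

First, c1 ⊕ c2 = (M1 ⊕ K) ⊕ (M2 ⊕ K) = M1 ⊕ M2, so the key drops out. Then M2 = (M1 ⊕ M2) ⊕ M1 over the first 4 bytes.
byte 0: (96 xor 49) xor 61 = df xor 61 = be
byte 1: (64 xor 9b) xor 63 = ff xor 63 = 9c
byte 2: (45 xor 3e) xor 63 = 7b xor 63 = 18
byte 3: (8a xor 2d) xor 65 = a7 xor 65 = c2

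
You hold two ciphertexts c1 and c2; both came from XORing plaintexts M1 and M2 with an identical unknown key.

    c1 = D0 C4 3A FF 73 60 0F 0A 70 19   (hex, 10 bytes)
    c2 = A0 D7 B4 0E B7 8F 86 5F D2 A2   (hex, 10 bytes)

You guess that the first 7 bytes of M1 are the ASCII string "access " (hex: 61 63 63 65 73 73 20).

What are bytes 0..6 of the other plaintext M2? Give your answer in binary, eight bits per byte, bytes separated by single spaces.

00010001 01110000 11101101 10010100 10110111 10011100 10101001

First, c1 ⊕ c2 = (M1 ⊕ K) ⊕ (M2 ⊕ K) = M1 ⊕ M2, so the key drops out. Then M2 = (M1 ⊕ M2) ⊕ M1 over the first 7 bytes.
byte 0: (d0 xor a0) xor 61 = 70 xor 61 = 11
byte 1: (c4 xor d7) xor 63 = 13 xor 63 = 70
byte 2: (3a xor b4) xor 63 = 8e xor 63 = ed
byte 3: (ff xor 0e) xor 65 = f1 xor 65 = 94
byte 4: (73 xor b7) xor 73 = c4 xor 73 = b7
byte 5: (60 xor 8f) xor 73 = ef xor 73 = 9c
byte 6: (0f xor 86) xor 20 = 89 xor 20 = a9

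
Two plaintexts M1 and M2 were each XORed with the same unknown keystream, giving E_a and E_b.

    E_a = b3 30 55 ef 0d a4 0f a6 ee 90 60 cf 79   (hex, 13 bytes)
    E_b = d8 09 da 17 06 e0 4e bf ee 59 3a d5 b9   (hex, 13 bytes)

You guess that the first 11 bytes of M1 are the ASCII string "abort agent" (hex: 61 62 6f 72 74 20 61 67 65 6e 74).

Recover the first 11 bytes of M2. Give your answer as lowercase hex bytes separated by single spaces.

0a 5b e0 8a 7f 64 20 7e 65 a7 2e

First, E_a ⊕ E_b = (M1 ⊕ K) ⊕ (M2 ⊕ K) = M1 ⊕ M2, so the key drops out. Then M2 = (M1 ⊕ M2) ⊕ M1 over the first 11 bytes.
byte 0: (b3 ^ d8) ^ 61 = 6b ^ 61 = 0a
byte 1: (30 ^ 09) ^ 62 = 39 ^ 62 = 5b
byte 2: (55 ^ da) ^ 6f = 8f ^ 6f = e0
byte 3: (ef ^ 17) ^ 72 = f8 ^ 72 = 8a
byte 4: (0d ^ 06) ^ 74 = 0b ^ 74 = 7f
byte 5: (a4 ^ e0) ^ 20 = 44 ^ 20 = 64
byte 6: (0f ^ 4e) ^ 61 = 41 ^ 61 = 20
byte 7: (a6 ^ bf) ^ 67 = 19 ^ 67 = 7e
byte 8: (ee ^ ee) ^ 65 = 00 ^ 65 = 65
byte 9: (90 ^ 59) ^ 6e = c9 ^ 6e = a7
byte 10: (60 ^ 3a) ^ 74 = 5a ^ 74 = 2e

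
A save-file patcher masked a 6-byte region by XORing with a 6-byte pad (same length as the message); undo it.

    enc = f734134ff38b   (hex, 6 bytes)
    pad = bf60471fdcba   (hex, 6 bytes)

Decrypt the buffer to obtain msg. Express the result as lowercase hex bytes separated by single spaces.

48 54 54 50 2f 31

XOR is its own inverse, so applying the key byte-wise gives the result directly.
byte 0: f7 xor bf = 48
byte 1: 34 xor 60 = 54
byte 2: 13 xor 47 = 54
byte 3: 4f xor 1f = 50
byte 4: f3 xor dc = 2f
byte 5: 8b xor ba = 31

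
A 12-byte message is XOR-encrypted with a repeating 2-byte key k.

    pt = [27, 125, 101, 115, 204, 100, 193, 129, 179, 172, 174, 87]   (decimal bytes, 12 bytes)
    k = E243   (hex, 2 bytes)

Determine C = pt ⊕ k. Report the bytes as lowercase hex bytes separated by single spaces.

f9 3e 87 30 2e 27 23 c2 51 ef 4c 14

The 2-byte key repeats, so the effective keystream is e2 43 e2 43 e2 43 e2 43 e2 43 e2 43.
byte 0: 1b xor e2 = f9
byte 1: 7d xor 43 = 3e
byte 2: 65 xor e2 = 87
byte 3: 73 xor 43 = 30
byte 4: cc xor e2 = 2e
byte 5: 64 xor 43 = 27
byte 6: c1 xor e2 = 23
byte 7: 81 xor 43 = c2
byte 8: b3 xor e2 = 51
byte 9: ac xor 43 = ef
byte 10: ae xor e2 = 4c
byte 11: 57 xor 43 = 14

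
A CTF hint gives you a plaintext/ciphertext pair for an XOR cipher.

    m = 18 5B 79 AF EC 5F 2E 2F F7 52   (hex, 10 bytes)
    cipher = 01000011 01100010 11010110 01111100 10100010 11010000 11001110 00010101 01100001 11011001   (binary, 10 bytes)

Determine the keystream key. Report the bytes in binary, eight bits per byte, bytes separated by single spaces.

01011011 00111001 10101111 11010011 01001110 10001111 11100000 00111010 10010110 10001011

Since cipher = m ⊕ key, XORing both sides with m gives key = m ⊕ cipher.
byte 0: 18 XOR 43 = 5b
byte 1: 5b XOR 62 = 39
byte 2: 79 XOR d6 = af
byte 3: af XOR 7c = d3
byte 4: ec XOR a2 = 4e
byte 5: 5f XOR d0 = 8f
byte 6: 2e XOR ce = e0
byte 7: 2f XOR 15 = 3a
byte 8: f7 XOR 61 = 96
byte 9: 52 XOR d9 = 8b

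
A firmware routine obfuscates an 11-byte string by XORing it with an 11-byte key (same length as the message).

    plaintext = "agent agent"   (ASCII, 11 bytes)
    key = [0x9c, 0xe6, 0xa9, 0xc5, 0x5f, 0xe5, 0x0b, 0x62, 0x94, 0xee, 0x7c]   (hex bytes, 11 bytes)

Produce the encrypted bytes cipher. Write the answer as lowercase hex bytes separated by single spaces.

61 ^ 9c = fd
67 ^ e6 = 81
65 ^ a9 = cc
6e ^ c5 = ab
74 ^ 5f = 2b
20 ^ e5 = c5
61 ^ 0b = 6a
67 ^ 62 = 05
65 ^ 94 = f1
6e ^ ee = 80
74 ^ 7c = 08

fd 81 cc ab 2b c5 6a 05 f1 80 08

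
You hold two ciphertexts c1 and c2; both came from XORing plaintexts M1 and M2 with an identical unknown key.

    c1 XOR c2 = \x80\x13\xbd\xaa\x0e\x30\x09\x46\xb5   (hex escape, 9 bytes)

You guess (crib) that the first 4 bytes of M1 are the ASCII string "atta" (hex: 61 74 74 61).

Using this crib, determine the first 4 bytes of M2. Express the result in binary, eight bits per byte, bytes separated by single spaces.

Since c1 ⊕ c2 = M1 ⊕ M2, XORing with the guessed M1 bytes yields the corresponding M2 bytes: M2 = (c1 ⊕ c2) ⊕ M1.
80 xor 61 = e1
13 xor 74 = 67
bd xor 74 = c9
aa xor 61 = cb

11100001 01100111 11001001 11001011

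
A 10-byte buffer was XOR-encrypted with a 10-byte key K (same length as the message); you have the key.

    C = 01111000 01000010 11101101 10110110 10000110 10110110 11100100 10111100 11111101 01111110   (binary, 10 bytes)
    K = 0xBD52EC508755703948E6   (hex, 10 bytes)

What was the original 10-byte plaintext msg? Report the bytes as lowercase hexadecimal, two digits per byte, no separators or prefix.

XOR is its own inverse, so applying the key byte-wise gives the result directly.
120 ^ 189 = 197
 66 ^  82 =  16
237 ^ 236 =   1
182 ^  80 = 230
134 ^ 135 =   1
182 ^  85 = 227
228 ^ 112 = 148
188 ^  57 = 133
253 ^  72 = 181
126 ^ 230 = 152

c51001e601e39485b598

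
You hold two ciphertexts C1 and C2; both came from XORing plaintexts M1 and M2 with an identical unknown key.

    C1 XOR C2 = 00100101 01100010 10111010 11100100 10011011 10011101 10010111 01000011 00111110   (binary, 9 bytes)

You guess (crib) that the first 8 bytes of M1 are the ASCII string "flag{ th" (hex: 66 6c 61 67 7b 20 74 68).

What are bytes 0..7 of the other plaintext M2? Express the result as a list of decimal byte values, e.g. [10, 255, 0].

[67, 14, 219, 131, 224, 189, 227, 43]

Since C1 ⊕ C2 = M1 ⊕ M2, XORing with the guessed M1 bytes yields the corresponding M2 bytes: M2 = (C1 ⊕ C2) ⊕ M1.
 37 ⊕ 102 =  67
 98 ⊕ 108 =  14
186 ⊕  97 = 219
228 ⊕ 103 = 131
155 ⊕ 123 = 224
157 ⊕  32 = 189
151 ⊕ 116 = 227
 67 ⊕ 104 =  43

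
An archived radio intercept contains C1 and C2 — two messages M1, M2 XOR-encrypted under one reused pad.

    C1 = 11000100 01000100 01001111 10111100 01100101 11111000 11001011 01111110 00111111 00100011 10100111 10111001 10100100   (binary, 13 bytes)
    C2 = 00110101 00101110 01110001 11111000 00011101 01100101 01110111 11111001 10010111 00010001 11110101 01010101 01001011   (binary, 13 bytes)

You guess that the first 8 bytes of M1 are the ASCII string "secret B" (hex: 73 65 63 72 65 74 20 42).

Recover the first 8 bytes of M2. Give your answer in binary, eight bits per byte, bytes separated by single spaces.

10000010 00001111 01011101 00110110 00011101 11101001 10011100 11000101

First, C1 ⊕ C2 = (M1 ⊕ K) ⊕ (M2 ⊕ K) = M1 ⊕ M2, so the key drops out. Then M2 = (M1 ⊕ M2) ⊕ M1 over the first 8 bytes.
byte 0: (c4 xor 35) xor 73 = f1 xor 73 = 82
byte 1: (44 xor 2e) xor 65 = 6a xor 65 = 0f
byte 2: (4f xor 71) xor 63 = 3e xor 63 = 5d
byte 3: (bc xor f8) xor 72 = 44 xor 72 = 36
byte 4: (65 xor 1d) xor 65 = 78 xor 65 = 1d
byte 5: (f8 xor 65) xor 74 = 9d xor 74 = e9
byte 6: (cb xor 77) xor 20 = bc xor 20 = 9c
byte 7: (7e xor f9) xor 42 = 87 xor 42 = c5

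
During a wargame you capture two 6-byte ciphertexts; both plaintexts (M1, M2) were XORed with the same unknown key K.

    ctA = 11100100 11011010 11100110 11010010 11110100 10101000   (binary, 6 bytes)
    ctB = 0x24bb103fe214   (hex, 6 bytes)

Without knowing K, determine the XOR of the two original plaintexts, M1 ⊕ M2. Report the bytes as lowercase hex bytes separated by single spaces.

ctA ⊕ ctB = (M1 ⊕ K) ⊕ (M2 ⊕ K) = M1 ⊕ M2 — the shared key cancels under XOR.
228 xor  36 = 192
218 xor 187 =  97
230 xor  16 = 246
210 xor  63 = 237
244 xor 226 =  22
168 xor  20 = 188

c0 61 f6 ed 16 bc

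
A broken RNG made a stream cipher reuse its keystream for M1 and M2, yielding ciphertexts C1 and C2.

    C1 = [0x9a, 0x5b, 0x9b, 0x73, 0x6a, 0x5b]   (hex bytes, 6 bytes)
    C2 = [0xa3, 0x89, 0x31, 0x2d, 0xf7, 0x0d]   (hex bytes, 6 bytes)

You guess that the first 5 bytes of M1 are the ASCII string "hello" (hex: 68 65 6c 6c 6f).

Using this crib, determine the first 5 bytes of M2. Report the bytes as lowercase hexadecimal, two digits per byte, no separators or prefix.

First, C1 ⊕ C2 = (M1 ⊕ K) ⊕ (M2 ⊕ K) = M1 ⊕ M2, so the key drops out. Then M2 = (M1 ⊕ M2) ⊕ M1 over the first 5 bytes.
byte 0: (9a XOR a3) XOR 68 = 39 XOR 68 = 51
byte 1: (5b XOR 89) XOR 65 = d2 XOR 65 = b7
byte 2: (9b XOR 31) XOR 6c = aa XOR 6c = c6
byte 3: (73 XOR 2d) XOR 6c = 5e XOR 6c = 32
byte 4: (6a XOR f7) XOR 6f = 9d XOR 6f = f2

51b7c632f2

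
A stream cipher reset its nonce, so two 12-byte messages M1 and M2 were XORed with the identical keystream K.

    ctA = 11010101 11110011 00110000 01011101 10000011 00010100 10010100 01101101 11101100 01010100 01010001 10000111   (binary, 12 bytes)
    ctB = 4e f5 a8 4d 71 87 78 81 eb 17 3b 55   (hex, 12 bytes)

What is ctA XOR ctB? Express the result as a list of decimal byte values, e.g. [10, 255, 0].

ctA ⊕ ctB = (M1 ⊕ K) ⊕ (M2 ⊕ K) = M1 ⊕ M2 — the shared key cancels under XOR.
11010101 xor 01001110 = 10011011
11110011 xor 11110101 = 00000110
00110000 xor 10101000 = 10011000
01011101 xor 01001101 = 00010000
10000011 xor 01110001 = 11110010
00010100 xor 10000111 = 10010011
10010100 xor 01111000 = 11101100
01101101 xor 10000001 = 11101100
11101100 xor 11101011 = 00000111
01010100 xor 00010111 = 01000011
01010001 xor 00111011 = 01101010
10000111 xor 01010101 = 11010010

[155, 6, 152, 16, 242, 147, 236, 236, 7, 67, 106, 210]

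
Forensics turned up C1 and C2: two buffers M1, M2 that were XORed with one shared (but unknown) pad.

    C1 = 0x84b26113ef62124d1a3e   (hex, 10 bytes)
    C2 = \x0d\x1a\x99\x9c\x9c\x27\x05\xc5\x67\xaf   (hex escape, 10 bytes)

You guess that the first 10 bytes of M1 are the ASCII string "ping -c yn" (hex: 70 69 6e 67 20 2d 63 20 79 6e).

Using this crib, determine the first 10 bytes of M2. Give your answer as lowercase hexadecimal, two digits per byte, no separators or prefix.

First, C1 ⊕ C2 = (M1 ⊕ K) ⊕ (M2 ⊕ K) = M1 ⊕ M2, so the key drops out. Then M2 = (M1 ⊕ M2) ⊕ M1 over the first 10 bytes.
byte 0: (84 xor 0d) xor 70 = 89 xor 70 = f9
byte 1: (b2 xor 1a) xor 69 = a8 xor 69 = c1
byte 2: (61 xor 99) xor 6e = f8 xor 6e = 96
byte 3: (13 xor 9c) xor 67 = 8f xor 67 = e8
byte 4: (ef xor 9c) xor 20 = 73 xor 20 = 53
byte 5: (62 xor 27) xor 2d = 45 xor 2d = 68
byte 6: (12 xor 05) xor 63 = 17 xor 63 = 74
byte 7: (4d xor c5) xor 20 = 88 xor 20 = a8
byte 8: (1a xor 67) xor 79 = 7d xor 79 = 04
byte 9: (3e xor af) xor 6e = 91 xor 6e = ff

f9c196e8536874a804ff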